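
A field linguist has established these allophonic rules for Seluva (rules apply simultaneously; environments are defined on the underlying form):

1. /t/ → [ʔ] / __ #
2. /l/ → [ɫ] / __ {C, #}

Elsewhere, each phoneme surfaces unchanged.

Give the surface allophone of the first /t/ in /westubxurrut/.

/t/ — between /s/ and /u/; rule 1 does not apply here → [t].

[t]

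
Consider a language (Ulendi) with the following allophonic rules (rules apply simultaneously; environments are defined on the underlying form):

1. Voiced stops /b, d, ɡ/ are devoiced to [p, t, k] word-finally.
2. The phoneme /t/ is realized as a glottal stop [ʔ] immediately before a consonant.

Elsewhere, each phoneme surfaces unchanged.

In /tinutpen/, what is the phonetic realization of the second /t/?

/t/ (between /u/ and /p/): immediately before a consonant, so rule 2 applies → [ʔ].

[ʔ]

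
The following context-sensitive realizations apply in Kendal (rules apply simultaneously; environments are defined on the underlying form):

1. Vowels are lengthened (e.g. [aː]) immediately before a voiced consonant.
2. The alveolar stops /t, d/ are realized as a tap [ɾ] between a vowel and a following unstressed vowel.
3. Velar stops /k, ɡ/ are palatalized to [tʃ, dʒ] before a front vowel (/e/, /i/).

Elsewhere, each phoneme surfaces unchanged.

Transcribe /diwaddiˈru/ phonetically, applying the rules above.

[diːwaːddiːˈru]

/d/ (word-initial): rule 2 targets it, but not between a vowel and a following unstressed vowel → unchanged [d].
/i/ (between /d/ and /w/): before a voiced consonant, so rule 1 applies → [iː].
/w/ — not in any rule's target class → [w].
/a/ — between /w/ and /d/, before a voiced consonant — surfaces as [aː] (rule 1).
/d/ (between /a/ and /d/) is in the target of rule 2 but the environment (between a vowel and a following unstressed vowel) is not met → [d].
/d/ (between /d/ and /i/) is in the target of rule 2 but the environment (between a vowel and a following unstressed vowel) is not met → [d].
/i/ (between /d/ and /r/) occurs before a voiced consonant → [iː] by rule 1.
/r/ — not in any rule's target class → [r].
/u/ (word-final) fails the environment for rule 1, so it stays [u].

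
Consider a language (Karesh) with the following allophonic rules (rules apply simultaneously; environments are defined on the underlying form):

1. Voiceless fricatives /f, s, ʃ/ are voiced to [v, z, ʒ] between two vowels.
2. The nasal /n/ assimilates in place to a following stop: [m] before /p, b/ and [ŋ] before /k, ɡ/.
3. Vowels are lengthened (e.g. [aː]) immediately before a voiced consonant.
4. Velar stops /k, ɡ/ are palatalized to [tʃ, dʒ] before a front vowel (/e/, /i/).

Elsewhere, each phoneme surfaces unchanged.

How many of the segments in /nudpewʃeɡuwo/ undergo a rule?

Segments that undergo a rule: /u/ → [uː] (rule 3); /e/ → [eː] (rule 3); /e/ → [eː] (rule 3); /u/ → [uː] (rule 3).
All other segments surface unchanged.

4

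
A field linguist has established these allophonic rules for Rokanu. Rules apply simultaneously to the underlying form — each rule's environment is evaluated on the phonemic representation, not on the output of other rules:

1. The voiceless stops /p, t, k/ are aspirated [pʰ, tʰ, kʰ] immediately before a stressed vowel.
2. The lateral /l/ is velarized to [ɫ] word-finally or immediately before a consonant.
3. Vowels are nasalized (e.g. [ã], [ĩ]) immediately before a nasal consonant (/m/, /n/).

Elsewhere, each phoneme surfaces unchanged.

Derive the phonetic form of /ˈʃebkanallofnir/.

[ˈʃebkãnaɫlofnir]

/e/ — between /ʃ/ and /b/; rule 3 does not apply here → [e].
/k/ — between /b/ and /a/; rule 1 does not apply here → [k].
/a/ meets the environment for rule 3 (before a nasal consonant) → [ã].
/a/ (between /n/ and /l/): rule 3 targets it, but not before a nasal consonant → unchanged [a].
/l/ (between /a/ and /l/): word-finally or immediately before a consonant, so rule 2 applies → [ɫ].
/l/ — between /l/ and /o/; rule 2 does not apply here → [l].
/o/ (between /l/ and /f/): rule 3 targets it, but not before a nasal consonant → unchanged [o].
/i/ (between /n/ and /r/) is in the target of rule 3 but the environment (before a nasal consonant) is not met → [i].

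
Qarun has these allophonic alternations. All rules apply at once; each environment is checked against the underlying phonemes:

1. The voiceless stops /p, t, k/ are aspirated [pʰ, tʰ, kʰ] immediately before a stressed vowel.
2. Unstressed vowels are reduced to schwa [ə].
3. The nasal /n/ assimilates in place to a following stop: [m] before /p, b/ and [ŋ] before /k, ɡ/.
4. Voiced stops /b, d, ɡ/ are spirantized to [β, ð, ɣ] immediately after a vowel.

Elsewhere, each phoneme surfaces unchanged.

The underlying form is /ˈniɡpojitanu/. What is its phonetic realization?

[ˈniɣpəjətənə]

/n/ (word-initial) is in the target of rule 3 but the environment (before a labial or velar stop) is not met → [n].
/i/ (between /n/ and /ɡ/) fails the environment for rule 2, so it stays [i].
/ɡ/ (between /i/ and /p/): immediately after a vowel, so rule 4 applies → [ɣ].
/p/ — between /ɡ/ and /o/; rule 1 does not apply here → [p].
/o/ (between /p/ and /j/): in an unstressed syllable, so rule 2 applies → [ə].
/j/ — not in any rule's target class → [j].
/i/ (between /j/ and /t/) occurs in an unstressed syllable → [ə] by rule 2.
/t/ (between /i/ and /a/): rule 1 targets it, but not immediately before a stressed vowel → unchanged [t].
/a/ meets the environment for rule 2 (in an unstressed syllable) → [ə].
/n/ (between /a/ and /u/): rule 3 targets it, but not before a labial or velar stop → unchanged [n].
/u/ (word-final): in an unstressed syllable, so rule 2 applies → [ə].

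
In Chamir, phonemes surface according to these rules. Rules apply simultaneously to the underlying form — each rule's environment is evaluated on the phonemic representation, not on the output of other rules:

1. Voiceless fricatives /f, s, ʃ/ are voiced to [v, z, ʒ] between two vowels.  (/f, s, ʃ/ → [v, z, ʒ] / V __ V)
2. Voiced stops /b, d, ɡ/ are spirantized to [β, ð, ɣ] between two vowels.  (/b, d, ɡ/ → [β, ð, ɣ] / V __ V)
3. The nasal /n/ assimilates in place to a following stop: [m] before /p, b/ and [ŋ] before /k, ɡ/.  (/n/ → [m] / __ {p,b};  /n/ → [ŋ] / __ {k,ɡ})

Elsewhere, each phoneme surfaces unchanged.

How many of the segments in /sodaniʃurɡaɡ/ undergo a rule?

2

Segments that undergo a rule: /d/ → [ð] (rule 2); /ʃ/ → [ʒ] (rule 1).
All other segments surface unchanged.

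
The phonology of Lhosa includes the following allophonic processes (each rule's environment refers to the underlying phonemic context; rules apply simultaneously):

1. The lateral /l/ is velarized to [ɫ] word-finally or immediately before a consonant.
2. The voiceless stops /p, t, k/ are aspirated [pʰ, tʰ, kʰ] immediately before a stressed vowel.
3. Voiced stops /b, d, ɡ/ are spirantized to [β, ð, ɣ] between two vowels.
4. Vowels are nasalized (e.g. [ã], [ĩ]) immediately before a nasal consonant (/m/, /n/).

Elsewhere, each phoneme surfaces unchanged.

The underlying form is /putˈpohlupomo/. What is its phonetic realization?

/p/ (word-initial) is in the target of rule 2 but the environment (immediately before a stressed vowel) is not met → [p].
/u/ (between /p/ and /t/): rule 4 targets it, but not before a nasal consonant → unchanged [u].
/t/ (between /u/ and /p/) fails the environment for rule 2, so it stays [t].
/p/ (between /t/ and /o/): immediately before a stressed vowel, so rule 2 applies → [pʰ].
/o/ (between /p/ and /h/): rule 4 targets it, but not before a nasal consonant → unchanged [o].
/l/ (between /h/ and /u/) fails the environment for rule 1, so it stays [l].
/u/ (between /l/ and /p/) fails the environment for rule 4, so it stays [u].
/p/ — between /u/ and /o/; rule 2 does not apply here → [p].
/o/ (between /p/ and /m/) occurs before a nasal consonant → [õ] by rule 4.
/o/ (word-final): rule 4 targets it, but not before a nasal consonant → unchanged [o].

[putˈpʰohlupõmo]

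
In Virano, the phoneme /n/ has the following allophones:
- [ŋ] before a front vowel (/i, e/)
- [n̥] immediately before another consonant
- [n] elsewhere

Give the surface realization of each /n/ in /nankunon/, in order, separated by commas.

[n], [n̥], [n], [n]

Occurrence 1 (position 1): no conditioning environment matches → elsewhere allophone [n].
Occurrence 2 (position 3): immediately before another consonant → [n̥].
Occurrence 3 (position 6): no conditioning environment matches → elsewhere allophone [n].
Occurrence 4 (position 8): no conditioning environment matches → elsewhere allophone [n].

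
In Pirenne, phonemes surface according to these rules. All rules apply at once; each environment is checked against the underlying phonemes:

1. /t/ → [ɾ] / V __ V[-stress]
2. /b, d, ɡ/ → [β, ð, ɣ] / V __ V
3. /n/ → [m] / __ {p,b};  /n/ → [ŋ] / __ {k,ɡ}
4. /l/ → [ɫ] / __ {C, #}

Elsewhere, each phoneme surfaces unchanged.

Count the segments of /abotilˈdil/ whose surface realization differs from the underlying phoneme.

Segments that undergo a rule: /b/ → [β] (rule 2); /t/ → [ɾ] (rule 1); /l/ → [ɫ] (rule 4); /l/ → [ɫ] (rule 4).
All other segments surface unchanged.

4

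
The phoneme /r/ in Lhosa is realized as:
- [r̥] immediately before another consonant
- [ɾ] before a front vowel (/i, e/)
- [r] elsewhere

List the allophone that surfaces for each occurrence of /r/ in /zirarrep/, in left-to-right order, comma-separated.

[r], [r̥], [ɾ]

Occurrence 1 (position 3): no conditioning environment matches → elsewhere allophone [r].
Occurrence 2 (position 5): immediately before another consonant → [r̥].
Occurrence 3 (position 6): before a front vowel (/i, e/) → [ɾ].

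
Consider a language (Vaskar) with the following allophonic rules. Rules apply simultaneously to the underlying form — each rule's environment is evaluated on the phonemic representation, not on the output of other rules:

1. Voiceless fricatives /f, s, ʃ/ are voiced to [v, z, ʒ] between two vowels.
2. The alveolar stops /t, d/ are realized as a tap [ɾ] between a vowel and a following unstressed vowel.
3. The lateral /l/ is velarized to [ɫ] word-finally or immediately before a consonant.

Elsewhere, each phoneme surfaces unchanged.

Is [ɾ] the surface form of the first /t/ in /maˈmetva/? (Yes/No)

/t/ — between /e/ and /v/; rule 2 does not apply here → [t].
The actual realization is [t], not [ɾ].

No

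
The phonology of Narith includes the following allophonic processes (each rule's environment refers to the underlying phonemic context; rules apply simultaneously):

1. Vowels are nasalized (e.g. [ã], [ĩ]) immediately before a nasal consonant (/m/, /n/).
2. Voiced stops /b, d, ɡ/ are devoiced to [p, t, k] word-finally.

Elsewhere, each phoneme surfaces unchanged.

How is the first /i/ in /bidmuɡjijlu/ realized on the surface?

/i/ (between /b/ and /d/): rule 1 targets it, but not before a nasal consonant → unchanged [i].

[i]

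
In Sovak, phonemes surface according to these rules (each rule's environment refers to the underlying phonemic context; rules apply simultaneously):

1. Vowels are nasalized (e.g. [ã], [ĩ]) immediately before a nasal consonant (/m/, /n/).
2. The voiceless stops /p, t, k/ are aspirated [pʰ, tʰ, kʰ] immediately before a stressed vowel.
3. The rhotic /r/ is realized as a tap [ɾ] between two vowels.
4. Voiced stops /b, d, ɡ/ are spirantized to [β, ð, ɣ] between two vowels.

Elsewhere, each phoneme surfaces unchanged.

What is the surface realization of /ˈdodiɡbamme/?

[ˈdoðiɡbãmme]

/d/ (word-initial): rule 4 targets it, but not between two vowels → unchanged [d].
/o/ (between /d/ and /d/) is in the target of rule 1 but the environment (before a nasal consonant) is not met → [o].
/d/ (between /o/ and /i/): between two vowels, so rule 4 applies → [ð].
/i/ — between /d/ and /ɡ/; rule 1 does not apply here → [i].
/ɡ/ — between /i/ and /b/; rule 4 does not apply here → [ɡ].
/b/ — between /ɡ/ and /a/; rule 4 does not apply here → [b].
/a/ — between /b/ and /m/, before a nasal consonant — surfaces as [ã] (rule 1).
/e/ (word-final) fails the environment for rule 1, so it stays [e].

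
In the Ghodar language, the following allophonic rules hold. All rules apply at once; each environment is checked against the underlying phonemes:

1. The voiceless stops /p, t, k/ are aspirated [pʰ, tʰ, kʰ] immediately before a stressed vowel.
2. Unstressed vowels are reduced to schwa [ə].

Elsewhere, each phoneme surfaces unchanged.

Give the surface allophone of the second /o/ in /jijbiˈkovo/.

/o/ (word-final) occurs in an unstressed syllable → [ə] by rule 2.

[ə]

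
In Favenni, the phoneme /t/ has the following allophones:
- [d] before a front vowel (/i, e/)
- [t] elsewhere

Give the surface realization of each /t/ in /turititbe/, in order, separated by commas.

[t], [d], [t]

Occurrence 1 (position 1): no conditioning environment matches → elsewhere allophone [t].
Occurrence 2 (position 5): before a front vowel (/i, e/) → [d].
Occurrence 3 (position 7): no conditioning environment matches → elsewhere allophone [t].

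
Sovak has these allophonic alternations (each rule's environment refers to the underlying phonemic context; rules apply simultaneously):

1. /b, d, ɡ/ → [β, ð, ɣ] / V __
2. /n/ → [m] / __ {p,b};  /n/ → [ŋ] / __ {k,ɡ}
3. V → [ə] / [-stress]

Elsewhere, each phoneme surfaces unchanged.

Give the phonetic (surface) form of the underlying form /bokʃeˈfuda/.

[bəkʃəˈfuðə]

/b/ (word-initial): rule 1 targets it, but not immediately after a vowel → unchanged [b].
Rule 3 applies to /o/ (between /b/ and /k/: in an unstressed syllable) → [ə].
/e/ (between /ʃ/ and /f/) occurs in an unstressed syllable → [ə] by rule 3.
/u/ — between /f/ and /d/; rule 3 does not apply here → [u].
/d/ (between /u/ and /a/): immediately after a vowel, so rule 1 applies → [ð].
/a/ — word-final, in an unstressed syllable — surfaces as [ə] (rule 3).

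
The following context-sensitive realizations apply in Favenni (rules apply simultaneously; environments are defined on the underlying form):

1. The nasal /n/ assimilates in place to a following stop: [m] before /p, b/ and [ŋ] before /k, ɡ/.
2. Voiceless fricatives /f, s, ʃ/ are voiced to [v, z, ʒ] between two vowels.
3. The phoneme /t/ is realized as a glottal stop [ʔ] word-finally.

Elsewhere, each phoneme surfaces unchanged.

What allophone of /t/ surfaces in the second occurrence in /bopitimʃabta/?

/t/ (between /b/ and /a/) is in the target of rule 3 but the environment (word-finally) is not met → [t].

[t]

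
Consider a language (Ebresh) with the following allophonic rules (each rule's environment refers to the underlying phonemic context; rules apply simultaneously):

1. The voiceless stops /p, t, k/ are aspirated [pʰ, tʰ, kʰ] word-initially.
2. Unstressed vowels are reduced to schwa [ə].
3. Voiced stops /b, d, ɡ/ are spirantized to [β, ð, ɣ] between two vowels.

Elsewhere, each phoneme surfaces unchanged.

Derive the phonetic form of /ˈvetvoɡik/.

[ˈvetvəɣək]

/v/ — not in any rule's target class → [v].
/e/ (between /v/ and /t/): rule 2 targets it, but not in an unstressed syllable → unchanged [e].
/t/ (between /e/ and /v/) is in the target of rule 1 but the environment (word-initially) is not met → [t].
/v/ (between /t/ and /o/): no rule targets it → [v].
/o/ (between /v/ and /ɡ/) occurs in an unstressed syllable → [ə] by rule 2.
/ɡ/ — between /o/ and /i/, between two vowels — surfaces as [ɣ] (rule 3).
/i/ (between /ɡ/ and /k/): in an unstressed syllable, so rule 2 applies → [ə].
/k/ — word-final; rule 1 does not apply here → [k].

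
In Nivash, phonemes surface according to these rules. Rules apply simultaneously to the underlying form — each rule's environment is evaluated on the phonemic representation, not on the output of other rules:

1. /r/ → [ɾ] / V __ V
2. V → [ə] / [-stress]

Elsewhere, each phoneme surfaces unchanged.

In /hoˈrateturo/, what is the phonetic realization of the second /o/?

/o/ meets the environment for rule 2 (in an unstressed syllable) → [ə].

[ə]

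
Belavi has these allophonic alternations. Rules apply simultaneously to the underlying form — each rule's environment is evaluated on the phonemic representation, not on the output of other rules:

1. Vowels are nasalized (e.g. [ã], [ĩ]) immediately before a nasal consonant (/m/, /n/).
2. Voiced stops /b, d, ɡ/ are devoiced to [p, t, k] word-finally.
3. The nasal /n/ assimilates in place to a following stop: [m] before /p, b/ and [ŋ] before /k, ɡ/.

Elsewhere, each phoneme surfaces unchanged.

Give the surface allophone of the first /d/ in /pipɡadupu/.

/d/ (between /a/ and /u/) fails the environment for rule 2, so it stays [d].

[d]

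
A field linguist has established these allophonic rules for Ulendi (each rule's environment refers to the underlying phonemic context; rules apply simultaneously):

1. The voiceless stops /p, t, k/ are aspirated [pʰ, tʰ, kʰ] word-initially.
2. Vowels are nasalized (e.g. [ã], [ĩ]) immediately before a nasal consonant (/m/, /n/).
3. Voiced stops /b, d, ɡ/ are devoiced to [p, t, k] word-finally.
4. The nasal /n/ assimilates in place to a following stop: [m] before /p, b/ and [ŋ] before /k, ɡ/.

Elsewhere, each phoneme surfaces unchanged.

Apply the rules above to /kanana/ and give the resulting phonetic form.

[kʰãnãna]

Rule 1 applies to /k/ (word-initial: word-initially) → [kʰ].
/a/ (between /k/ and /n/): before a nasal consonant, so rule 2 applies → [ã].
/n/ (between /a/ and /a/) is in the target of rule 4 but the environment (before a labial or velar stop) is not met → [n].
Rule 2 applies to /a/ (between /n/ and /n/: before a nasal consonant) → [ã].
/n/ — between /a/ and /a/; rule 4 does not apply here → [n].
/a/ (word-final): rule 2 targets it, but not before a nasal consonant → unchanged [a].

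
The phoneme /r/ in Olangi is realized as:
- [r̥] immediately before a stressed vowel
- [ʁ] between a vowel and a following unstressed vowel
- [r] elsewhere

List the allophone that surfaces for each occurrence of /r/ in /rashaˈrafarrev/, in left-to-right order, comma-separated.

Occurrence 1 (position 1): no conditioning environment matches → elsewhere allophone [r].
Occurrence 2 (position 6): immediately before a stressed vowel → [r̥].
Occurrence 3 (position 10): no conditioning environment matches → elsewhere allophone [r].
Occurrence 4 (position 11): no conditioning environment matches → elsewhere allophone [r].

[r], [r̥], [r], [r]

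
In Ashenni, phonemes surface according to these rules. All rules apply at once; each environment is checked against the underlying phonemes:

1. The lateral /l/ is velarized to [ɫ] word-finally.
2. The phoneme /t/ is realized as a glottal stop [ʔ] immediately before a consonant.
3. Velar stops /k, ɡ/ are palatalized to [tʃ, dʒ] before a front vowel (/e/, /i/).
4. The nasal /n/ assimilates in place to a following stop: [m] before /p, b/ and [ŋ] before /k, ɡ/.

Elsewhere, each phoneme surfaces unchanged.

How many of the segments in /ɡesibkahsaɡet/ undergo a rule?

2

Segments that undergo a rule: /ɡ/ → [dʒ] (rule 3); /ɡ/ → [dʒ] (rule 3).
All other segments surface unchanged.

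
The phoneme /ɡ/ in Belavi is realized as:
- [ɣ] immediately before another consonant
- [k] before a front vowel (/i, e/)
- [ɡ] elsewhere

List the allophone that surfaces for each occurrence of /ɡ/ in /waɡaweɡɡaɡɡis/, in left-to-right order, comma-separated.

[ɡ], [ɣ], [ɡ], [ɣ], [k]

Occurrence 1 (position 3): no conditioning environment matches → elsewhere allophone [ɡ].
Occurrence 2 (position 7): immediately before another consonant → [ɣ].
Occurrence 3 (position 8): no conditioning environment matches → elsewhere allophone [ɡ].
Occurrence 4 (position 10): immediately before another consonant → [ɣ].
Occurrence 5 (position 11): before a front vowel (/i, e/) → [k].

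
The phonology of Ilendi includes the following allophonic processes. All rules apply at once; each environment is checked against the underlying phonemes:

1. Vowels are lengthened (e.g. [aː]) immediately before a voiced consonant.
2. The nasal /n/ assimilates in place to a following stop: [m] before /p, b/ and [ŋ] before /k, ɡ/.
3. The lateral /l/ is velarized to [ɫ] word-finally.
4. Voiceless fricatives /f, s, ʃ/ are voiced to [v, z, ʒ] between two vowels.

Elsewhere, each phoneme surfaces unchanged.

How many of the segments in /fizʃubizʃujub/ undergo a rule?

Segments that undergo a rule: /i/ → [iː] (rule 1); /u/ → [uː] (rule 1); /i/ → [iː] (rule 1); /u/ → [uː] (rule 1); /u/ → [uː] (rule 1).
All other segments surface unchanged.

5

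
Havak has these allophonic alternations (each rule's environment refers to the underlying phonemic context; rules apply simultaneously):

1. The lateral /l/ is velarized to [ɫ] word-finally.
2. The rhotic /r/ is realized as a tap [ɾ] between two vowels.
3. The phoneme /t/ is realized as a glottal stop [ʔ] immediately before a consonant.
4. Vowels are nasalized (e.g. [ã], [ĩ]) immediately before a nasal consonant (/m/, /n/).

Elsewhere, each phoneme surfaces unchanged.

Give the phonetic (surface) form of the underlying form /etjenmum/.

[eʔjẽnmũm]

/e/ (word-initial) fails the environment for rule 4, so it stays [e].
/t/ meets the environment for rule 3 (immediately before a consonant) → [ʔ].
/j/ stays [j].
/e/ meets the environment for rule 4 (before a nasal consonant) → [ẽ].
/n/ — not in any rule's target class → [n].
/m/ (between /n/ and /u/) is unaffected → [m].
Rule 4 applies to /u/ (between /m/ and /m/: before a nasal consonant) → [ũ].
/m/ — not in any rule's target class → [m].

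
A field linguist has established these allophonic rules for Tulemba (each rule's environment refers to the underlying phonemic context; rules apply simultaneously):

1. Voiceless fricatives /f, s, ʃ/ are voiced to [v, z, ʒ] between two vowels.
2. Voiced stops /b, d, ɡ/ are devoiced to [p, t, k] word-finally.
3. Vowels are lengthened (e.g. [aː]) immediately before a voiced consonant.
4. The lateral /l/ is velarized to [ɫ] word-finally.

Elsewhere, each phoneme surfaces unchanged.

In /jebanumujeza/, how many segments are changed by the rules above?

Segments that undergo a rule: /e/ → [eː] (rule 3); /a/ → [aː] (rule 3); /u/ → [uː] (rule 3); /u/ → [uː] (rule 3); /e/ → [eː] (rule 3).
All other segments surface unchanged.

5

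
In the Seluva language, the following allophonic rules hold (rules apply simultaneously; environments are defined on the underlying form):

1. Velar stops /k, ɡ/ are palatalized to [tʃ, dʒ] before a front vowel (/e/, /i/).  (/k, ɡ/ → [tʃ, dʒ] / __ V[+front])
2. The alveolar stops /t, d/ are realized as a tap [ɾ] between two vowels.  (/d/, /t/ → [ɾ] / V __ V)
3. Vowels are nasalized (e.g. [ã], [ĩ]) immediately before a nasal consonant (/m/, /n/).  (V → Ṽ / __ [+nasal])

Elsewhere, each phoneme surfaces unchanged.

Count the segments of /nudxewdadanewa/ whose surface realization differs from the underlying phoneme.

Segments that undergo a rule: /d/ → [ɾ] (rule 2); /a/ → [ã] (rule 3).
All other segments surface unchanged.

2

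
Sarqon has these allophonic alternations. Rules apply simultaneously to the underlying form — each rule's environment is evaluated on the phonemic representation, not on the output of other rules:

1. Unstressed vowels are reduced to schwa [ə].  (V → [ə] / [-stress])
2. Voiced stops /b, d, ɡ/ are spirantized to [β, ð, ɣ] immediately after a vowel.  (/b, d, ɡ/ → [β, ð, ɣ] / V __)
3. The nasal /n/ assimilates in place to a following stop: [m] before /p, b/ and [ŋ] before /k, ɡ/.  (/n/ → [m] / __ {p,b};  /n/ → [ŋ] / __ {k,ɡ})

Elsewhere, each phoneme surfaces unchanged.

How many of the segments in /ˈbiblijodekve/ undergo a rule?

Segments that undergo a rule: /b/ → [β] (rule 2); /i/ → [ə] (rule 1); /o/ → [ə] (rule 1); /d/ → [ð] (rule 2); /e/ → [ə] (rule 1); /e/ → [ə] (rule 1).
All other segments surface unchanged.

6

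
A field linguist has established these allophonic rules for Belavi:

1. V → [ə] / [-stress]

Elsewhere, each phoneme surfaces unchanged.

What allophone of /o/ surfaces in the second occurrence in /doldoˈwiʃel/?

/o/ meets the environment for rule 1 (in an unstressed syllable) → [ə].

[ə]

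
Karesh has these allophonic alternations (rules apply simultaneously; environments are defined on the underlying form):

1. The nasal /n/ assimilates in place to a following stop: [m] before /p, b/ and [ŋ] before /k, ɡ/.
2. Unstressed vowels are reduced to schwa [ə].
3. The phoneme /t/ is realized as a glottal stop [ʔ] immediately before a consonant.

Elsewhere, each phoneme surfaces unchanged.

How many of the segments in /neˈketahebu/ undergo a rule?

4

Segments that undergo a rule: /e/ → [ə] (rule 2); /a/ → [ə] (rule 2); /e/ → [ə] (rule 2); /u/ → [ə] (rule 2).
All other segments surface unchanged.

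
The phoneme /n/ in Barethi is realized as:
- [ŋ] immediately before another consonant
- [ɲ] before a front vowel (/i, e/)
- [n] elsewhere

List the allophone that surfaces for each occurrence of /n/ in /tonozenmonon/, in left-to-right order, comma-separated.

[n], [ŋ], [n], [n]

Occurrence 1 (position 3): no conditioning environment matches → elsewhere allophone [n].
Occurrence 2 (position 7): immediately before another consonant → [ŋ].
Occurrence 3 (position 10): no conditioning environment matches → elsewhere allophone [n].
Occurrence 4 (position 12): no conditioning environment matches → elsewhere allophone [n].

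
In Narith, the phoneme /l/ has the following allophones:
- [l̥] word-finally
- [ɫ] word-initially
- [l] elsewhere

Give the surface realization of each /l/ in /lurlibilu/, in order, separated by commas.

[ɫ], [l], [l]

Occurrence 1 (position 1): word-initially → [ɫ].
Occurrence 2 (position 4): no conditioning environment matches → elsewhere allophone [l].
Occurrence 3 (position 8): no conditioning environment matches → elsewhere allophone [l].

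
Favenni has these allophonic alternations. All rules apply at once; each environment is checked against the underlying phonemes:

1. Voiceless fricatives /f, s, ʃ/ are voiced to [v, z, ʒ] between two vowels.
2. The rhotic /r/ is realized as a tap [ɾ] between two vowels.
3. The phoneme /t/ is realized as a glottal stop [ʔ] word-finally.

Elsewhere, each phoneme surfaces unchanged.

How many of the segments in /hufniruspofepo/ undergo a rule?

Segments that undergo a rule: /r/ → [ɾ] (rule 2); /f/ → [v] (rule 1).
All other segments surface unchanged.

2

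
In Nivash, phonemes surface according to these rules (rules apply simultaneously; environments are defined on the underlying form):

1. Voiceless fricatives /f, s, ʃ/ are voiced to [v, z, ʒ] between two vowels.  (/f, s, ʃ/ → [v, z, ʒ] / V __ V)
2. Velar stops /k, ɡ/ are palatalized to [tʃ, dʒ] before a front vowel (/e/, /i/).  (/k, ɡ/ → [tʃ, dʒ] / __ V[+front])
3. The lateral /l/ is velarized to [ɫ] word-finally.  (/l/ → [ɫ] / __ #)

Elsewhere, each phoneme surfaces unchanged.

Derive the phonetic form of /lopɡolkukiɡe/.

/l/ (word-initial) is in the target of rule 3 but the environment (word-finally) is not met → [l].
/o/ — not in any rule's target class → [o].
/p/ (between /o/ and /ɡ/): no rule targets it → [p].
/ɡ/ (between /p/ and /o/): rule 2 targets it, but not before a front vowel → unchanged [ɡ].
/o/ — not in any rule's target class → [o].
/l/ — between /o/ and /k/; rule 3 does not apply here → [l].
/k/ (between /l/ and /u/) is in the target of rule 2 but the environment (before a front vowel) is not met → [k].
/u/ (between /k/ and /k/) is unaffected → [u].
/k/ meets the environment for rule 2 (before a front vowel) → [tʃ].
/i/ — not in any rule's target class → [i].
/ɡ/ (between /i/ and /e/): before a front vowel, so rule 2 applies → [dʒ].
/e/ stays [e].

[lopɡolkutʃidʒe]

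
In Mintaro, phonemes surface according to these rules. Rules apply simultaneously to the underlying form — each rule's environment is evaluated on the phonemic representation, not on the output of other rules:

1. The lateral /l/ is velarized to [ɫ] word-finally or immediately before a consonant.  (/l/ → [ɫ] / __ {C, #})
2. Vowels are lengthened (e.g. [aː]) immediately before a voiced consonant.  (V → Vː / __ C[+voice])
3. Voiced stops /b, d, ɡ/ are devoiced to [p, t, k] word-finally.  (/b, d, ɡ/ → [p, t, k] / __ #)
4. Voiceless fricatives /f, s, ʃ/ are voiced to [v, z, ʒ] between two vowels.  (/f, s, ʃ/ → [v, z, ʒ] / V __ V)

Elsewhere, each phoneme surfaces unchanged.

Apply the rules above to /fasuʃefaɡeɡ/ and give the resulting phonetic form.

/f/ — word-initial; rule 4 does not apply here → [f].
/a/ (between /f/ and /s/) fails the environment for rule 2, so it stays [a].
Rule 4 applies to /s/ (between /a/ and /u/: between two vowels) → [z].
/u/ (between /s/ and /ʃ/) fails the environment for rule 2, so it stays [u].
Rule 4 applies to /ʃ/ (between /u/ and /e/: between two vowels) → [ʒ].
/e/ (between /ʃ/ and /f/): rule 2 targets it, but not before a voiced consonant → unchanged [e].
/f/ (between /e/ and /a/) occurs between two vowels → [v] by rule 4.
/a/ meets the environment for rule 2 (before a voiced consonant) → [aː].
/ɡ/ (between /a/ and /e/) is in the target of rule 3 but the environment (word-finally) is not met → [ɡ].
/e/ — between /ɡ/ and /ɡ/, before a voiced consonant — surfaces as [eː] (rule 2).
Rule 3 applies to /ɡ/ (word-final: word-finally) → [k].

[fazuʒevaːɡeːk]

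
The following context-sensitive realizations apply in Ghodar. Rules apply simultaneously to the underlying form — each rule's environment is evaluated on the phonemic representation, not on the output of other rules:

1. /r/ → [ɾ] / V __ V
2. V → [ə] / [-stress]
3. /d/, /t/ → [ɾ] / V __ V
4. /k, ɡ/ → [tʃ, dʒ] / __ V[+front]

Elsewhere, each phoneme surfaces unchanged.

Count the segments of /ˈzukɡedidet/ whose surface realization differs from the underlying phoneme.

6

Segments that undergo a rule: /ɡ/ → [dʒ] (rule 4); /e/ → [ə] (rule 2); /d/ → [ɾ] (rule 3); /i/ → [ə] (rule 2); /d/ → [ɾ] (rule 3); /e/ → [ə] (rule 2).
All other segments surface unchanged.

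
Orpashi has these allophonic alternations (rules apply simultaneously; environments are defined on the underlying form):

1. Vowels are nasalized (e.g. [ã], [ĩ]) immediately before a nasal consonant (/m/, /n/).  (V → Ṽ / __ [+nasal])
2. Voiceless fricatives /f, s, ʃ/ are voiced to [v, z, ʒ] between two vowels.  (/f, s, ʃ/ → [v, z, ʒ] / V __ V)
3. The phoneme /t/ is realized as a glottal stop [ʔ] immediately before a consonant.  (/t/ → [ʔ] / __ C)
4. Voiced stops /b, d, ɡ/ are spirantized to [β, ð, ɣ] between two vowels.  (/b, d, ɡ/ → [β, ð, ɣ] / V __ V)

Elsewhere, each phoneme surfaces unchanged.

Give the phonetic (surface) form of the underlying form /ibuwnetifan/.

[iβuwnetivãn]

/i/ (word-initial): rule 1 targets it, but not before a nasal consonant → unchanged [i].
Rule 4 applies to /b/ (between /i/ and /u/: between two vowels) → [β].
/u/ — between /b/ and /w/; rule 1 does not apply here → [u].
/e/ (between /n/ and /t/) fails the environment for rule 1, so it stays [e].
/t/ (between /e/ and /i/) is in the target of rule 3 but the environment (immediately before a consonant) is not met → [t].
/i/ (between /t/ and /f/) fails the environment for rule 1, so it stays [i].
/f/ meets the environment for rule 2 (between two vowels) → [v].
/a/ meets the environment for rule 1 (before a nasal consonant) → [ã].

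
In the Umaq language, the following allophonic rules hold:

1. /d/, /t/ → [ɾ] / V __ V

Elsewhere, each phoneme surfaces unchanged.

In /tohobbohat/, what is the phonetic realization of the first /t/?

[t]

/t/ (word-initial) fails the environment for rule 1, so it stays [t].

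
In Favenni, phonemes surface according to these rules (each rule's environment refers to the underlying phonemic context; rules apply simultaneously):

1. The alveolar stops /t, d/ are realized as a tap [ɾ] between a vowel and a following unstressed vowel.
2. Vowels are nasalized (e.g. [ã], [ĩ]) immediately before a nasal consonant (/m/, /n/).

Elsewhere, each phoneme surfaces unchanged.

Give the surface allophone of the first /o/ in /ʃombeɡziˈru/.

/o/ (between /ʃ/ and /m/) occurs before a nasal consonant → [õ] by rule 2.

[õ]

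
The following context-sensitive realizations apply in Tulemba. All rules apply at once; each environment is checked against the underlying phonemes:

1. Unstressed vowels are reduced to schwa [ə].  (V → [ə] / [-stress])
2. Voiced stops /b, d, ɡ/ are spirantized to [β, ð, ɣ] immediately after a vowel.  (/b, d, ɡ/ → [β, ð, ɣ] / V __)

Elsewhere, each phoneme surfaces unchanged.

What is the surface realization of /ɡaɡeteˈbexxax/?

/ɡ/ (word-initial) fails the environment for rule 2, so it stays [ɡ].
/a/ (between /ɡ/ and /ɡ/): in an unstressed syllable, so rule 1 applies → [ə].
/ɡ/ meets the environment for rule 2 (immediately after a vowel) → [ɣ].
/e/ meets the environment for rule 1 (in an unstressed syllable) → [ə].
/t/ (between /e/ and /e/): no rule targets it → [t].
/e/ — between /t/ and /b/, in an unstressed syllable — surfaces as [ə] (rule 1).
/b/ (between /e/ and /e/) occurs immediately after a vowel → [β] by rule 2.
/e/ (between /b/ and /x/): rule 1 targets it, but not in an unstressed syllable → unchanged [e].
/x/ stays [x].
/x/ (between /x/ and /a/) is unaffected → [x].
/a/ (between /x/ and /x/): in an unstressed syllable, so rule 1 applies → [ə].
/x/ (word-final) is unaffected → [x].

[ɡəɣətəˈβexxəx]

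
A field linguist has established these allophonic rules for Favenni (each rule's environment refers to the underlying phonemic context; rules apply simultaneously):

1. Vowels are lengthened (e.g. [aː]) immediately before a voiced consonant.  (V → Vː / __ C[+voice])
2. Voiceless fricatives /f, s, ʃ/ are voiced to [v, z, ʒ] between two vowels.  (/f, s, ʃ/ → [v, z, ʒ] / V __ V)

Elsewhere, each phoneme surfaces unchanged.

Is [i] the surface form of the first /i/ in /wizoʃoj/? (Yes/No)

No

/i/ (between /w/ and /z/): before a voiced consonant, so rule 1 applies → [iː].
The actual realization is [iː], not [i].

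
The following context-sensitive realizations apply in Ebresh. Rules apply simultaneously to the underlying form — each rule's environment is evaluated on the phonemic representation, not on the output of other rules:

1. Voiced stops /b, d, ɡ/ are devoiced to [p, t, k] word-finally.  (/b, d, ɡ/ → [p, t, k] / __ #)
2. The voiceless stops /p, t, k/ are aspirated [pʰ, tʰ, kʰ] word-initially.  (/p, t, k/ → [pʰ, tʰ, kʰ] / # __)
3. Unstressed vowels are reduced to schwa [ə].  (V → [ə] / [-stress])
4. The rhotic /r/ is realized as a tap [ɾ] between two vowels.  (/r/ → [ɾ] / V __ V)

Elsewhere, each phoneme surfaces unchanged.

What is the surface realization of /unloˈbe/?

[ənləˈbe]

/u/ — word-initial, in an unstressed syllable — surfaces as [ə] (rule 3).
/n/ (between /u/ and /l/): no rule targets it → [n].
/l/ (between /n/ and /o/) is unaffected → [l].
Rule 3 applies to /o/ (between /l/ and /b/: in an unstressed syllable) → [ə].
/b/ (between /o/ and /e/) is in the target of rule 1 but the environment (word-finally) is not met → [b].
/e/ (word-final) is in the target of rule 3 but the environment (in an unstressed syllable) is not met → [e].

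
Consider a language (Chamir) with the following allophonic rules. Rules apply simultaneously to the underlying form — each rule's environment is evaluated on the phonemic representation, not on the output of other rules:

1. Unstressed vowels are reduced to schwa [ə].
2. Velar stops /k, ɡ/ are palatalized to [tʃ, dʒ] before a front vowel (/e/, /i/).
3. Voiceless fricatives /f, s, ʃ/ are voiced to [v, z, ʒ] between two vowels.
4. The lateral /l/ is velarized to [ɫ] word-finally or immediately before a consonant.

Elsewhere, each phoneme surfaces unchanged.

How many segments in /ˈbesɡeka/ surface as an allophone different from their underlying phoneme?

3

Segments that undergo a rule: /ɡ/ → [dʒ] (rule 2); /e/ → [ə] (rule 1); /a/ → [ə] (rule 1).
All other segments surface unchanged.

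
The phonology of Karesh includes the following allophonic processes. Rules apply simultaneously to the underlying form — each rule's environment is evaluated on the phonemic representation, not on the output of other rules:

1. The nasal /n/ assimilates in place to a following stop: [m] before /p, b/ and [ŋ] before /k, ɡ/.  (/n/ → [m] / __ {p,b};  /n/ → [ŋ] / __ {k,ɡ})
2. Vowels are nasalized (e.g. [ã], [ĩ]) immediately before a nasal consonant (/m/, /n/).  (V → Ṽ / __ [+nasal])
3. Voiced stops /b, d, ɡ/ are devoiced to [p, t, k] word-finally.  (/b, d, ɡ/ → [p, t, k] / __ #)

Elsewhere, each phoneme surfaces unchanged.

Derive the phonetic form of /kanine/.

/k/ (word-initial): no rule targets it → [k].
/a/ meets the environment for rule 2 (before a nasal consonant) → [ã].
/n/ — between /a/ and /i/; rule 1 does not apply here → [n].
Rule 2 applies to /i/ (between /n/ and /n/: before a nasal consonant) → [ĩ].
/n/ (between /i/ and /e/): rule 1 targets it, but not before a labial or velar stop → unchanged [n].
/e/ (word-final) fails the environment for rule 2, so it stays [e].

[kãnĩne]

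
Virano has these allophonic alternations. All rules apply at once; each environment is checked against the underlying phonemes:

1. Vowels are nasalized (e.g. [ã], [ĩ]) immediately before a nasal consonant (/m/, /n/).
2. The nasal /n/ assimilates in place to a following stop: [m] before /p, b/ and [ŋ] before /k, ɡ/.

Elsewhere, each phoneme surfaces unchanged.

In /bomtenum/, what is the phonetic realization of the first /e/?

Rule 1 applies to /e/ (between /t/ and /n/: before a nasal consonant) → [ẽ].

[ẽ]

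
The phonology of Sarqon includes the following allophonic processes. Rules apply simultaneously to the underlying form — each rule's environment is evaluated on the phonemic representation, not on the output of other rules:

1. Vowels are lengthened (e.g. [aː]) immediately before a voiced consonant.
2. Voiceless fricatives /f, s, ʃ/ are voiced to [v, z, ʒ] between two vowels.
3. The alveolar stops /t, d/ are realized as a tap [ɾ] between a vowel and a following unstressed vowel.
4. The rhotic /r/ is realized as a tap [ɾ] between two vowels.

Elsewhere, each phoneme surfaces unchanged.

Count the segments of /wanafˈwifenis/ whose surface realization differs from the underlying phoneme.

Segments that undergo a rule: /a/ → [aː] (rule 1); /f/ → [v] (rule 2); /e/ → [eː] (rule 1).
All other segments surface unchanged.

3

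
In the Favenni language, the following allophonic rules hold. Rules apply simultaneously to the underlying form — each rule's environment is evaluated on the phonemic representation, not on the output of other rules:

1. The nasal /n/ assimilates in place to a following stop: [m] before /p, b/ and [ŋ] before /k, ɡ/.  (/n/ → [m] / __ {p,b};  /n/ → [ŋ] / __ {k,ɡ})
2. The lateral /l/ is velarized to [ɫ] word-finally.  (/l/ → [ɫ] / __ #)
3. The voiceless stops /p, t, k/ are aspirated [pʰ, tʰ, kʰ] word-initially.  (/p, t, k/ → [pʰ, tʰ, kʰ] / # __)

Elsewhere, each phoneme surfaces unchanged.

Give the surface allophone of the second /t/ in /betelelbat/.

/t/ (word-final) is in the target of rule 3 but the environment (word-initially) is not met → [t].

[t]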